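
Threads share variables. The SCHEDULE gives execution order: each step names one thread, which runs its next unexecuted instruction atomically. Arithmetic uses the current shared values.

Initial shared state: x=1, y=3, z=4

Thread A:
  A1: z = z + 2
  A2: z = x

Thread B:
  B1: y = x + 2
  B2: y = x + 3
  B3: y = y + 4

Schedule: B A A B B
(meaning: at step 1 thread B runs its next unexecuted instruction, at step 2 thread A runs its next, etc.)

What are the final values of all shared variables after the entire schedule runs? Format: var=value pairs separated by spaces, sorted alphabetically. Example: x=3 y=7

Answer: x=1 y=8 z=1

Derivation:
Step 1: thread B executes B1 (y = x + 2). Shared: x=1 y=3 z=4. PCs: A@0 B@1
Step 2: thread A executes A1 (z = z + 2). Shared: x=1 y=3 z=6. PCs: A@1 B@1
Step 3: thread A executes A2 (z = x). Shared: x=1 y=3 z=1. PCs: A@2 B@1
Step 4: thread B executes B2 (y = x + 3). Shared: x=1 y=4 z=1. PCs: A@2 B@2
Step 5: thread B executes B3 (y = y + 4). Shared: x=1 y=8 z=1. PCs: A@2 B@3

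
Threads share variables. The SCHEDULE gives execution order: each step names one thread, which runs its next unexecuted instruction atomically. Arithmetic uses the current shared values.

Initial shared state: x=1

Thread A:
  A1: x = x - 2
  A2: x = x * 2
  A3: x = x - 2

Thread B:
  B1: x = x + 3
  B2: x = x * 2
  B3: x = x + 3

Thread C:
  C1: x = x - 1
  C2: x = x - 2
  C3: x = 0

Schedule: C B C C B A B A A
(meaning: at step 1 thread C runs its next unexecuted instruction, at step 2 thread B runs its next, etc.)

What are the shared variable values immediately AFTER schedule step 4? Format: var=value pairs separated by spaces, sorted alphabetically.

Step 1: thread C executes C1 (x = x - 1). Shared: x=0. PCs: A@0 B@0 C@1
Step 2: thread B executes B1 (x = x + 3). Shared: x=3. PCs: A@0 B@1 C@1
Step 3: thread C executes C2 (x = x - 2). Shared: x=1. PCs: A@0 B@1 C@2
Step 4: thread C executes C3 (x = 0). Shared: x=0. PCs: A@0 B@1 C@3

Answer: x=0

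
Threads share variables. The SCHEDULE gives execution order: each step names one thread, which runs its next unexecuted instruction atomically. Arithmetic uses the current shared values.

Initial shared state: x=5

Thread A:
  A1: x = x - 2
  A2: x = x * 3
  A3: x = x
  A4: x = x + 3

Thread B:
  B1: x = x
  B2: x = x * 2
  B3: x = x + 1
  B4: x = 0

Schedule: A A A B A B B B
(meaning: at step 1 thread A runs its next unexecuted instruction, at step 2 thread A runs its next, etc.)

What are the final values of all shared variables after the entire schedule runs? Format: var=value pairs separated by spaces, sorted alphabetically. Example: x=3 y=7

Step 1: thread A executes A1 (x = x - 2). Shared: x=3. PCs: A@1 B@0
Step 2: thread A executes A2 (x = x * 3). Shared: x=9. PCs: A@2 B@0
Step 3: thread A executes A3 (x = x). Shared: x=9. PCs: A@3 B@0
Step 4: thread B executes B1 (x = x). Shared: x=9. PCs: A@3 B@1
Step 5: thread A executes A4 (x = x + 3). Shared: x=12. PCs: A@4 B@1
Step 6: thread B executes B2 (x = x * 2). Shared: x=24. PCs: A@4 B@2
Step 7: thread B executes B3 (x = x + 1). Shared: x=25. PCs: A@4 B@3
Step 8: thread B executes B4 (x = 0). Shared: x=0. PCs: A@4 B@4

Answer: x=0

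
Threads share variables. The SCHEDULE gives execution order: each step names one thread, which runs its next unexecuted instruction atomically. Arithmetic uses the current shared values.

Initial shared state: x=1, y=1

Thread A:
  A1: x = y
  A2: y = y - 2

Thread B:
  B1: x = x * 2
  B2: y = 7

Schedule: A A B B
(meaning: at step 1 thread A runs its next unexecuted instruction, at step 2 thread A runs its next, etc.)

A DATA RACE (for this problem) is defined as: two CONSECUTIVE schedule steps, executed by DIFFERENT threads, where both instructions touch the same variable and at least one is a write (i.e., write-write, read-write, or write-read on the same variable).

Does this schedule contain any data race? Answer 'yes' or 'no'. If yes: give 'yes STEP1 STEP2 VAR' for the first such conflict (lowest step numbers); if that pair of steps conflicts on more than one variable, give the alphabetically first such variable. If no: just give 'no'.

Steps 1,2: same thread (A). No race.
Steps 2,3: A(r=y,w=y) vs B(r=x,w=x). No conflict.
Steps 3,4: same thread (B). No race.

Answer: no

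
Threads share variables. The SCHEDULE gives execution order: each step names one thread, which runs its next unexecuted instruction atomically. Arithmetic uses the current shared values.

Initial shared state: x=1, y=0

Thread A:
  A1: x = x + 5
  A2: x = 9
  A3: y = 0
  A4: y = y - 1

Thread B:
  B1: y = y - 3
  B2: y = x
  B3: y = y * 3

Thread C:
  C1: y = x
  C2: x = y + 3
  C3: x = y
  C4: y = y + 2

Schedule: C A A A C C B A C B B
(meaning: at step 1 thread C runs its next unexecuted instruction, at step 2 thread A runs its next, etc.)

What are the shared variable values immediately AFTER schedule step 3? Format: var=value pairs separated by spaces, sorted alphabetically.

Step 1: thread C executes C1 (y = x). Shared: x=1 y=1. PCs: A@0 B@0 C@1
Step 2: thread A executes A1 (x = x + 5). Shared: x=6 y=1. PCs: A@1 B@0 C@1
Step 3: thread A executes A2 (x = 9). Shared: x=9 y=1. PCs: A@2 B@0 C@1

Answer: x=9 y=1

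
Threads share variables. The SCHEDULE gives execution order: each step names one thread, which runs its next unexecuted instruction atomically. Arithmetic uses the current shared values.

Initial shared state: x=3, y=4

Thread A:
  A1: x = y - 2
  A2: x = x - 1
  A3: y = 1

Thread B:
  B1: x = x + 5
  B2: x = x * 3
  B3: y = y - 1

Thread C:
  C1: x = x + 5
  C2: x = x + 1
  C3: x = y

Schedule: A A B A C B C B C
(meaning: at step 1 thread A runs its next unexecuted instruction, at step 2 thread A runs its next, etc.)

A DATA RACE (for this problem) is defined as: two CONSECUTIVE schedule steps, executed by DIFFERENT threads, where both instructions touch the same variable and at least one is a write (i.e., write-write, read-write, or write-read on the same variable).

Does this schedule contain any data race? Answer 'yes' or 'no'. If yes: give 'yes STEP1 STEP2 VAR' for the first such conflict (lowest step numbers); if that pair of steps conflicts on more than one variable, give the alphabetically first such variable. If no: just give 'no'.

Answer: yes 2 3 x

Derivation:
Steps 1,2: same thread (A). No race.
Steps 2,3: A(x = x - 1) vs B(x = x + 5). RACE on x (W-W).
Steps 3,4: B(r=x,w=x) vs A(r=-,w=y). No conflict.
Steps 4,5: A(r=-,w=y) vs C(r=x,w=x). No conflict.
Steps 5,6: C(x = x + 5) vs B(x = x * 3). RACE on x (W-W).
Steps 6,7: B(x = x * 3) vs C(x = x + 1). RACE on x (W-W).
Steps 7,8: C(r=x,w=x) vs B(r=y,w=y). No conflict.
Steps 8,9: B(y = y - 1) vs C(x = y). RACE on y (W-R).
First conflict at steps 2,3.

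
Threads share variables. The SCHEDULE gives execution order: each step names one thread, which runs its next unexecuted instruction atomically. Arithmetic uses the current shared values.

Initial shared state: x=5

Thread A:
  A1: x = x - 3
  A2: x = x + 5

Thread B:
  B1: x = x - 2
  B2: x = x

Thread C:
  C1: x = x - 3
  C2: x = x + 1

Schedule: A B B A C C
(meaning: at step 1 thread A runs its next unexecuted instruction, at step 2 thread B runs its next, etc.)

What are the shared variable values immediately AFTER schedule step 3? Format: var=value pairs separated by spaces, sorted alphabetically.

Answer: x=0

Derivation:
Step 1: thread A executes A1 (x = x - 3). Shared: x=2. PCs: A@1 B@0 C@0
Step 2: thread B executes B1 (x = x - 2). Shared: x=0. PCs: A@1 B@1 C@0
Step 3: thread B executes B2 (x = x). Shared: x=0. PCs: A@1 B@2 C@0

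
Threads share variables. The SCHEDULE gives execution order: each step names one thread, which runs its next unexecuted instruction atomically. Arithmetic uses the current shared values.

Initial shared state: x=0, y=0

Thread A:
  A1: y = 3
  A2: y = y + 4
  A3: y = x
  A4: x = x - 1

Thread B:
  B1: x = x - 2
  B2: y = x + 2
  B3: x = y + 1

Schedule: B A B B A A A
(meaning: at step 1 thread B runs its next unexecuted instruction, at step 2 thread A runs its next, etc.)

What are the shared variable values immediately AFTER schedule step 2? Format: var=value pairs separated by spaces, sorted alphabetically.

Answer: x=-2 y=3

Derivation:
Step 1: thread B executes B1 (x = x - 2). Shared: x=-2 y=0. PCs: A@0 B@1
Step 2: thread A executes A1 (y = 3). Shared: x=-2 y=3. PCs: A@1 B@1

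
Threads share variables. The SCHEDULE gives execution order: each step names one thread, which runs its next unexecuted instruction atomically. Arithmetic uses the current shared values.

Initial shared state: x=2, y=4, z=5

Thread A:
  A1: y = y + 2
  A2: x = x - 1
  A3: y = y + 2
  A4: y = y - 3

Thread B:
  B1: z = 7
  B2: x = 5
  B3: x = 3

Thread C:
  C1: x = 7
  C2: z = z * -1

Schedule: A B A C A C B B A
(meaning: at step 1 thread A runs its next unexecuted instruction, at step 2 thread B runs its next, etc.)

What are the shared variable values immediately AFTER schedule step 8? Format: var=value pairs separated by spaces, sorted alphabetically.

Answer: x=3 y=8 z=-7

Derivation:
Step 1: thread A executes A1 (y = y + 2). Shared: x=2 y=6 z=5. PCs: A@1 B@0 C@0
Step 2: thread B executes B1 (z = 7). Shared: x=2 y=6 z=7. PCs: A@1 B@1 C@0
Step 3: thread A executes A2 (x = x - 1). Shared: x=1 y=6 z=7. PCs: A@2 B@1 C@0
Step 4: thread C executes C1 (x = 7). Shared: x=7 y=6 z=7. PCs: A@2 B@1 C@1
Step 5: thread A executes A3 (y = y + 2). Shared: x=7 y=8 z=7. PCs: A@3 B@1 C@1
Step 6: thread C executes C2 (z = z * -1). Shared: x=7 y=8 z=-7. PCs: A@3 B@1 C@2
Step 7: thread B executes B2 (x = 5). Shared: x=5 y=8 z=-7. PCs: A@3 B@2 C@2
Step 8: thread B executes B3 (x = 3). Shared: x=3 y=8 z=-7. PCs: A@3 B@3 C@2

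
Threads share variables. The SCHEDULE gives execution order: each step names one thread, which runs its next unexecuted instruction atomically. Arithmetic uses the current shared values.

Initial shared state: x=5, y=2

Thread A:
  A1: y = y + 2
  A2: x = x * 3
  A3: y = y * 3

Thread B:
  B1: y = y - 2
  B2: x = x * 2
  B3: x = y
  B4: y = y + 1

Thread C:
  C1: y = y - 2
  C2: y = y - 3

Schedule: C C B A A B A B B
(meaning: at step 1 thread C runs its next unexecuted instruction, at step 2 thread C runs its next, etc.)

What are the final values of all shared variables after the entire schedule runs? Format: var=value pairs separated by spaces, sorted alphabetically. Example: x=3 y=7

Step 1: thread C executes C1 (y = y - 2). Shared: x=5 y=0. PCs: A@0 B@0 C@1
Step 2: thread C executes C2 (y = y - 3). Shared: x=5 y=-3. PCs: A@0 B@0 C@2
Step 3: thread B executes B1 (y = y - 2). Shared: x=5 y=-5. PCs: A@0 B@1 C@2
Step 4: thread A executes A1 (y = y + 2). Shared: x=5 y=-3. PCs: A@1 B@1 C@2
Step 5: thread A executes A2 (x = x * 3). Shared: x=15 y=-3. PCs: A@2 B@1 C@2
Step 6: thread B executes B2 (x = x * 2). Shared: x=30 y=-3. PCs: A@2 B@2 C@2
Step 7: thread A executes A3 (y = y * 3). Shared: x=30 y=-9. PCs: A@3 B@2 C@2
Step 8: thread B executes B3 (x = y). Shared: x=-9 y=-9. PCs: A@3 B@3 C@2
Step 9: thread B executes B4 (y = y + 1). Shared: x=-9 y=-8. PCs: A@3 B@4 C@2

Answer: x=-9 y=-8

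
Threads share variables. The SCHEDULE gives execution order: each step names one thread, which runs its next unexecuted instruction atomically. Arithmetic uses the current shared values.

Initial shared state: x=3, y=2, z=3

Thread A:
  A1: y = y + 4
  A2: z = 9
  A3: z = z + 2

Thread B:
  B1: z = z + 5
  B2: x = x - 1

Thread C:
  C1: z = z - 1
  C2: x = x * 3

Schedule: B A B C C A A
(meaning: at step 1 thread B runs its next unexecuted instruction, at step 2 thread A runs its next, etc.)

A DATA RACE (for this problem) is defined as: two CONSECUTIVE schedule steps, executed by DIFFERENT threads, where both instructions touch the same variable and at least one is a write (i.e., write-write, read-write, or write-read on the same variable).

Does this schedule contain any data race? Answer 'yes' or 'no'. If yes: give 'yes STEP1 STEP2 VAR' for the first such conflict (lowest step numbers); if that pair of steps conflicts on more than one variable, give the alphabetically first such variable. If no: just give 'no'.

Steps 1,2: B(r=z,w=z) vs A(r=y,w=y). No conflict.
Steps 2,3: A(r=y,w=y) vs B(r=x,w=x). No conflict.
Steps 3,4: B(r=x,w=x) vs C(r=z,w=z). No conflict.
Steps 4,5: same thread (C). No race.
Steps 5,6: C(r=x,w=x) vs A(r=-,w=z). No conflict.
Steps 6,7: same thread (A). No race.

Answer: no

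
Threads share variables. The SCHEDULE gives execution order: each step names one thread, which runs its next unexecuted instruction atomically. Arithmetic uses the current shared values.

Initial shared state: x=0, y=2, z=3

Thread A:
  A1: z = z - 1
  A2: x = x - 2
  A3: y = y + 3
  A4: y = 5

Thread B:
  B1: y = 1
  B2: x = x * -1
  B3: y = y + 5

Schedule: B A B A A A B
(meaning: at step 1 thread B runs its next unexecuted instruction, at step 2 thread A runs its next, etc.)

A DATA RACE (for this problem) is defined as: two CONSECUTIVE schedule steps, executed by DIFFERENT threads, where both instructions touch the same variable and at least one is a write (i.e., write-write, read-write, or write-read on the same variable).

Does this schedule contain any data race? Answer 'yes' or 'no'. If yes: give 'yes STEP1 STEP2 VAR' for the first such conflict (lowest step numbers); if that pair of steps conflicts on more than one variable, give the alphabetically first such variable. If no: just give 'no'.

Answer: yes 3 4 x

Derivation:
Steps 1,2: B(r=-,w=y) vs A(r=z,w=z). No conflict.
Steps 2,3: A(r=z,w=z) vs B(r=x,w=x). No conflict.
Steps 3,4: B(x = x * -1) vs A(x = x - 2). RACE on x (W-W).
Steps 4,5: same thread (A). No race.
Steps 5,6: same thread (A). No race.
Steps 6,7: A(y = 5) vs B(y = y + 5). RACE on y (W-W).
First conflict at steps 3,4.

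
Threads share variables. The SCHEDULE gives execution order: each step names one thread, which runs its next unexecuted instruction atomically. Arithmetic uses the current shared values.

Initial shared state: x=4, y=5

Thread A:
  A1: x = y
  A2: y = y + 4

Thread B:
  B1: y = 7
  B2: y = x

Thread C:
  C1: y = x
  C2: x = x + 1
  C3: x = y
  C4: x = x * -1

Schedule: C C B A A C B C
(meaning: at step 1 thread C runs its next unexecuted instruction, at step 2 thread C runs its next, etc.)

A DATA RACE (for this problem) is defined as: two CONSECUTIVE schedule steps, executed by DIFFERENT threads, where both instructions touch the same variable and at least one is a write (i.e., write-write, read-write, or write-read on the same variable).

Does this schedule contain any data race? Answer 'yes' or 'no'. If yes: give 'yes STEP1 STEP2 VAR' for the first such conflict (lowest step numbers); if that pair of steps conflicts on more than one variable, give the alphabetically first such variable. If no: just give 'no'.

Steps 1,2: same thread (C). No race.
Steps 2,3: C(r=x,w=x) vs B(r=-,w=y). No conflict.
Steps 3,4: B(y = 7) vs A(x = y). RACE on y (W-R).
Steps 4,5: same thread (A). No race.
Steps 5,6: A(y = y + 4) vs C(x = y). RACE on y (W-R).
Steps 6,7: C(x = y) vs B(y = x). RACE on x (W-R), y (R-W). Multiple vars; alphabetically first is x.
Steps 7,8: B(y = x) vs C(x = x * -1). RACE on x (R-W).
First conflict at steps 3,4.

Answer: yes 3 4 y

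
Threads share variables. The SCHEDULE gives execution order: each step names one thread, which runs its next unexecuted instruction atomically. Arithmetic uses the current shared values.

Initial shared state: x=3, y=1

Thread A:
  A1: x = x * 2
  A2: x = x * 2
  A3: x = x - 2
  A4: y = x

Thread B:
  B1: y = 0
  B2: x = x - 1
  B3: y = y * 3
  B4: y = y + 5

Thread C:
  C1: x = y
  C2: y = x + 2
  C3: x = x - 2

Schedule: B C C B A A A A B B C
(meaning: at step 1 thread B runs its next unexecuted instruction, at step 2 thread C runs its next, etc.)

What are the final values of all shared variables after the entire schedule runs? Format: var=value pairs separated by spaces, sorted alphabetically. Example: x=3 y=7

Answer: x=-8 y=-13

Derivation:
Step 1: thread B executes B1 (y = 0). Shared: x=3 y=0. PCs: A@0 B@1 C@0
Step 2: thread C executes C1 (x = y). Shared: x=0 y=0. PCs: A@0 B@1 C@1
Step 3: thread C executes C2 (y = x + 2). Shared: x=0 y=2. PCs: A@0 B@1 C@2
Step 4: thread B executes B2 (x = x - 1). Shared: x=-1 y=2. PCs: A@0 B@2 C@2
Step 5: thread A executes A1 (x = x * 2). Shared: x=-2 y=2. PCs: A@1 B@2 C@2
Step 6: thread A executes A2 (x = x * 2). Shared: x=-4 y=2. PCs: A@2 B@2 C@2
Step 7: thread A executes A3 (x = x - 2). Shared: x=-6 y=2. PCs: A@3 B@2 C@2
Step 8: thread A executes A4 (y = x). Shared: x=-6 y=-6. PCs: A@4 B@2 C@2
Step 9: thread B executes B3 (y = y * 3). Shared: x=-6 y=-18. PCs: A@4 B@3 C@2
Step 10: thread B executes B4 (y = y + 5). Shared: x=-6 y=-13. PCs: A@4 B@4 C@2
Step 11: thread C executes C3 (x = x - 2). Shared: x=-8 y=-13. PCs: A@4 B@4 C@3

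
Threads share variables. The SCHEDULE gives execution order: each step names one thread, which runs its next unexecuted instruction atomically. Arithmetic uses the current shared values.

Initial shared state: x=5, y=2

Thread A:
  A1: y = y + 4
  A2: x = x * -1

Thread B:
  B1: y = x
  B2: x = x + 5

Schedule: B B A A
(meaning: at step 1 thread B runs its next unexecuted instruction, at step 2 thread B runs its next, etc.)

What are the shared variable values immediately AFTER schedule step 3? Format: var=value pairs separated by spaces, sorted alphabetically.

Answer: x=10 y=9

Derivation:
Step 1: thread B executes B1 (y = x). Shared: x=5 y=5. PCs: A@0 B@1
Step 2: thread B executes B2 (x = x + 5). Shared: x=10 y=5. PCs: A@0 B@2
Step 3: thread A executes A1 (y = y + 4). Shared: x=10 y=9. PCs: A@1 B@2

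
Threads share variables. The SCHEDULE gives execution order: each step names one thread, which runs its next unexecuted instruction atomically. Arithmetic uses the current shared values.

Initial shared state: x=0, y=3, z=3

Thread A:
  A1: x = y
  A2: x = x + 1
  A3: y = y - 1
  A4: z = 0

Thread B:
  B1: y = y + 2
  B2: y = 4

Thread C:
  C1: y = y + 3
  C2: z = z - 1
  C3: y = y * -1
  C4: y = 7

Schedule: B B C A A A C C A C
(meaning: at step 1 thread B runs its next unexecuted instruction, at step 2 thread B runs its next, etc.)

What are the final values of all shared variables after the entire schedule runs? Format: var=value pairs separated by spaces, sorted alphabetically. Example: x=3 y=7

Step 1: thread B executes B1 (y = y + 2). Shared: x=0 y=5 z=3. PCs: A@0 B@1 C@0
Step 2: thread B executes B2 (y = 4). Shared: x=0 y=4 z=3. PCs: A@0 B@2 C@0
Step 3: thread C executes C1 (y = y + 3). Shared: x=0 y=7 z=3. PCs: A@0 B@2 C@1
Step 4: thread A executes A1 (x = y). Shared: x=7 y=7 z=3. PCs: A@1 B@2 C@1
Step 5: thread A executes A2 (x = x + 1). Shared: x=8 y=7 z=3. PCs: A@2 B@2 C@1
Step 6: thread A executes A3 (y = y - 1). Shared: x=8 y=6 z=3. PCs: A@3 B@2 C@1
Step 7: thread C executes C2 (z = z - 1). Shared: x=8 y=6 z=2. PCs: A@3 B@2 C@2
Step 8: thread C executes C3 (y = y * -1). Shared: x=8 y=-6 z=2. PCs: A@3 B@2 C@3
Step 9: thread A executes A4 (z = 0). Shared: x=8 y=-6 z=0. PCs: A@4 B@2 C@3
Step 10: thread C executes C4 (y = 7). Shared: x=8 y=7 z=0. PCs: A@4 B@2 C@4

Answer: x=8 y=7 z=0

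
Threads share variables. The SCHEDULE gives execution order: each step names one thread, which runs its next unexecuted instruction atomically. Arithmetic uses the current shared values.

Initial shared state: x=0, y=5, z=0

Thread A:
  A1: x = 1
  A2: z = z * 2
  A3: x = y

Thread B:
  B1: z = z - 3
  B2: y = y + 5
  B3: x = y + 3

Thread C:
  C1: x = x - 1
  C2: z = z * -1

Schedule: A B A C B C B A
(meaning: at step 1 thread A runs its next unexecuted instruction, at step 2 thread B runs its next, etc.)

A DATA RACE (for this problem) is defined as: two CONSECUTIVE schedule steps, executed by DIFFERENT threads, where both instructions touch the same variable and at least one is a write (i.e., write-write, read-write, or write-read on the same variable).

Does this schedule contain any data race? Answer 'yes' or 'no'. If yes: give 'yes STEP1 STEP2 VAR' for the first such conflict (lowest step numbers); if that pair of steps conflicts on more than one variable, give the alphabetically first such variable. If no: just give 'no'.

Answer: yes 2 3 z

Derivation:
Steps 1,2: A(r=-,w=x) vs B(r=z,w=z). No conflict.
Steps 2,3: B(z = z - 3) vs A(z = z * 2). RACE on z (W-W).
Steps 3,4: A(r=z,w=z) vs C(r=x,w=x). No conflict.
Steps 4,5: C(r=x,w=x) vs B(r=y,w=y). No conflict.
Steps 5,6: B(r=y,w=y) vs C(r=z,w=z). No conflict.
Steps 6,7: C(r=z,w=z) vs B(r=y,w=x). No conflict.
Steps 7,8: B(x = y + 3) vs A(x = y). RACE on x (W-W).
First conflict at steps 2,3.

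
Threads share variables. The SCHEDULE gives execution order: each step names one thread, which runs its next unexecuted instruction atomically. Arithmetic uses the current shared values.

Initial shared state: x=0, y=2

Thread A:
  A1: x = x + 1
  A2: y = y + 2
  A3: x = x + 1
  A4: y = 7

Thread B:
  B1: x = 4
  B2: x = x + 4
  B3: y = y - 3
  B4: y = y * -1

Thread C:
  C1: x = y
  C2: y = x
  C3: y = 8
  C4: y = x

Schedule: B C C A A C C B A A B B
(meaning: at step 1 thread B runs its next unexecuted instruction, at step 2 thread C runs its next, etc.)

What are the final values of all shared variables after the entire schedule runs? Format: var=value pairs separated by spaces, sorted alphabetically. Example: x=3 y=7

Answer: x=8 y=-4

Derivation:
Step 1: thread B executes B1 (x = 4). Shared: x=4 y=2. PCs: A@0 B@1 C@0
Step 2: thread C executes C1 (x = y). Shared: x=2 y=2. PCs: A@0 B@1 C@1
Step 3: thread C executes C2 (y = x). Shared: x=2 y=2. PCs: A@0 B@1 C@2
Step 4: thread A executes A1 (x = x + 1). Shared: x=3 y=2. PCs: A@1 B@1 C@2
Step 5: thread A executes A2 (y = y + 2). Shared: x=3 y=4. PCs: A@2 B@1 C@2
Step 6: thread C executes C3 (y = 8). Shared: x=3 y=8. PCs: A@2 B@1 C@3
Step 7: thread C executes C4 (y = x). Shared: x=3 y=3. PCs: A@2 B@1 C@4
Step 8: thread B executes B2 (x = x + 4). Shared: x=7 y=3. PCs: A@2 B@2 C@4
Step 9: thread A executes A3 (x = x + 1). Shared: x=8 y=3. PCs: A@3 B@2 C@4
Step 10: thread A executes A4 (y = 7). Shared: x=8 y=7. PCs: A@4 B@2 C@4
Step 11: thread B executes B3 (y = y - 3). Shared: x=8 y=4. PCs: A@4 B@3 C@4
Step 12: thread B executes B4 (y = y * -1). Shared: x=8 y=-4. PCs: A@4 B@4 C@4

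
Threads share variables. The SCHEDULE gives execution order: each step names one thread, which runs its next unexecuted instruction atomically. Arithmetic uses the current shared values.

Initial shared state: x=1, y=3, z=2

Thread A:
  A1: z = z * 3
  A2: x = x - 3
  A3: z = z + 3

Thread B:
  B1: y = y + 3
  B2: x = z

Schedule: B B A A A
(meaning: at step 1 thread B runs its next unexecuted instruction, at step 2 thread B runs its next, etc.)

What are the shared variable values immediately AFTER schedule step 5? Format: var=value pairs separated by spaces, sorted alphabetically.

Step 1: thread B executes B1 (y = y + 3). Shared: x=1 y=6 z=2. PCs: A@0 B@1
Step 2: thread B executes B2 (x = z). Shared: x=2 y=6 z=2. PCs: A@0 B@2
Step 3: thread A executes A1 (z = z * 3). Shared: x=2 y=6 z=6. PCs: A@1 B@2
Step 4: thread A executes A2 (x = x - 3). Shared: x=-1 y=6 z=6. PCs: A@2 B@2
Step 5: thread A executes A3 (z = z + 3). Shared: x=-1 y=6 z=9. PCs: A@3 B@2

Answer: x=-1 y=6 z=9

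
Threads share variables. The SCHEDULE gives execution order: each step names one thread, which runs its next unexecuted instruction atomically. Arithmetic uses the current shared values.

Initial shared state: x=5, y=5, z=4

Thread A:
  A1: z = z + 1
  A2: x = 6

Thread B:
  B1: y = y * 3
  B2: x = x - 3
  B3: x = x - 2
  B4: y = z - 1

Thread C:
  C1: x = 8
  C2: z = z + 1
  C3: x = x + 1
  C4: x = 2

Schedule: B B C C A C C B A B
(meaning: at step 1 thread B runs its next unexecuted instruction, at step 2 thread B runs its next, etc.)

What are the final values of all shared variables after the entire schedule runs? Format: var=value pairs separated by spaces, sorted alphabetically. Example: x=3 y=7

Answer: x=6 y=5 z=6

Derivation:
Step 1: thread B executes B1 (y = y * 3). Shared: x=5 y=15 z=4. PCs: A@0 B@1 C@0
Step 2: thread B executes B2 (x = x - 3). Shared: x=2 y=15 z=4. PCs: A@0 B@2 C@0
Step 3: thread C executes C1 (x = 8). Shared: x=8 y=15 z=4. PCs: A@0 B@2 C@1
Step 4: thread C executes C2 (z = z + 1). Shared: x=8 y=15 z=5. PCs: A@0 B@2 C@2
Step 5: thread A executes A1 (z = z + 1). Shared: x=8 y=15 z=6. PCs: A@1 B@2 C@2
Step 6: thread C executes C3 (x = x + 1). Shared: x=9 y=15 z=6. PCs: A@1 B@2 C@3
Step 7: thread C executes C4 (x = 2). Shared: x=2 y=15 z=6. PCs: A@1 B@2 C@4
Step 8: thread B executes B3 (x = x - 2). Shared: x=0 y=15 z=6. PCs: A@1 B@3 C@4
Step 9: thread A executes A2 (x = 6). Shared: x=6 y=15 z=6. PCs: A@2 B@3 C@4
Step 10: thread B executes B4 (y = z - 1). Shared: x=6 y=5 z=6. PCs: A@2 B@4 C@4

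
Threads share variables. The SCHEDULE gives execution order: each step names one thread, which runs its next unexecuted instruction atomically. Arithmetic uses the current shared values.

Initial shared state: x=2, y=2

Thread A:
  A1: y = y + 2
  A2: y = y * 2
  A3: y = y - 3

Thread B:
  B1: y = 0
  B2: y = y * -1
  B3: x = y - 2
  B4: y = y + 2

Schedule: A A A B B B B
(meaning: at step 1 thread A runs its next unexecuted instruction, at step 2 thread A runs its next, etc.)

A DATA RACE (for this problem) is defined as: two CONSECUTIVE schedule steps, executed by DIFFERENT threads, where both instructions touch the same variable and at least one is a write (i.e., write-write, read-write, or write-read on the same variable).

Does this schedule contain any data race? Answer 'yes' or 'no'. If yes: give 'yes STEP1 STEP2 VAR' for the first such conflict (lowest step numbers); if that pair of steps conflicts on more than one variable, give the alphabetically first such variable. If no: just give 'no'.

Steps 1,2: same thread (A). No race.
Steps 2,3: same thread (A). No race.
Steps 3,4: A(y = y - 3) vs B(y = 0). RACE on y (W-W).
Steps 4,5: same thread (B). No race.
Steps 5,6: same thread (B). No race.
Steps 6,7: same thread (B). No race.
First conflict at steps 3,4.

Answer: yes 3 4 y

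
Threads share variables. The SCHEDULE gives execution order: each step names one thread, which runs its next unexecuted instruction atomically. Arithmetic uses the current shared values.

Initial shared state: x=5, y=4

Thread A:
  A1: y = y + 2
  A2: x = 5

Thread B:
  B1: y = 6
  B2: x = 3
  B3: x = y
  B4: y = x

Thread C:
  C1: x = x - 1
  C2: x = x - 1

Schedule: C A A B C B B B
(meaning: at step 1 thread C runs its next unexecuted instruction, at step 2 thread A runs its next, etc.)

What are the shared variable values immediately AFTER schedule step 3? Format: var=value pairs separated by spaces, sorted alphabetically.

Answer: x=5 y=6

Derivation:
Step 1: thread C executes C1 (x = x - 1). Shared: x=4 y=4. PCs: A@0 B@0 C@1
Step 2: thread A executes A1 (y = y + 2). Shared: x=4 y=6. PCs: A@1 B@0 C@1
Step 3: thread A executes A2 (x = 5). Shared: x=5 y=6. PCs: A@2 B@0 C@1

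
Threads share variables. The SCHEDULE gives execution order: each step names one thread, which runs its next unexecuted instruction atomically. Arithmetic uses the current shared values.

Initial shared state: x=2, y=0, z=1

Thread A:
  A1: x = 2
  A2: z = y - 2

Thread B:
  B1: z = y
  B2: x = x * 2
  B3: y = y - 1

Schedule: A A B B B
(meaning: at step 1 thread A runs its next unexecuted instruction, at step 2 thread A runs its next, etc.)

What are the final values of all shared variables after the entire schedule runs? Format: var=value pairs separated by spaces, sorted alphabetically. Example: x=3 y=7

Answer: x=4 y=-1 z=0

Derivation:
Step 1: thread A executes A1 (x = 2). Shared: x=2 y=0 z=1. PCs: A@1 B@0
Step 2: thread A executes A2 (z = y - 2). Shared: x=2 y=0 z=-2. PCs: A@2 B@0
Step 3: thread B executes B1 (z = y). Shared: x=2 y=0 z=0. PCs: A@2 B@1
Step 4: thread B executes B2 (x = x * 2). Shared: x=4 y=0 z=0. PCs: A@2 B@2
Step 5: thread B executes B3 (y = y - 1). Shared: x=4 y=-1 z=0. PCs: A@2 B@3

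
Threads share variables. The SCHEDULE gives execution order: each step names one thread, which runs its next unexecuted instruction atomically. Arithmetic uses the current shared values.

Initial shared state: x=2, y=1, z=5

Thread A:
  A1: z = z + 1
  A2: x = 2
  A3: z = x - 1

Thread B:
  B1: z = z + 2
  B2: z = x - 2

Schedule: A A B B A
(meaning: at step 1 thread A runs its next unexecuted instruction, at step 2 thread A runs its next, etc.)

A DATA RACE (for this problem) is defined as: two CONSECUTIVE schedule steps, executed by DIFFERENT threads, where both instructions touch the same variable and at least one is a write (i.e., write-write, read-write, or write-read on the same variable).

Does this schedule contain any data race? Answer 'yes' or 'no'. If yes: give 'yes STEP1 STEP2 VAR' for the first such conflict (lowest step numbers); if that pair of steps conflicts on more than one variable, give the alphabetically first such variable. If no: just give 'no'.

Answer: yes 4 5 z

Derivation:
Steps 1,2: same thread (A). No race.
Steps 2,3: A(r=-,w=x) vs B(r=z,w=z). No conflict.
Steps 3,4: same thread (B). No race.
Steps 4,5: B(z = x - 2) vs A(z = x - 1). RACE on z (W-W).
First conflict at steps 4,5.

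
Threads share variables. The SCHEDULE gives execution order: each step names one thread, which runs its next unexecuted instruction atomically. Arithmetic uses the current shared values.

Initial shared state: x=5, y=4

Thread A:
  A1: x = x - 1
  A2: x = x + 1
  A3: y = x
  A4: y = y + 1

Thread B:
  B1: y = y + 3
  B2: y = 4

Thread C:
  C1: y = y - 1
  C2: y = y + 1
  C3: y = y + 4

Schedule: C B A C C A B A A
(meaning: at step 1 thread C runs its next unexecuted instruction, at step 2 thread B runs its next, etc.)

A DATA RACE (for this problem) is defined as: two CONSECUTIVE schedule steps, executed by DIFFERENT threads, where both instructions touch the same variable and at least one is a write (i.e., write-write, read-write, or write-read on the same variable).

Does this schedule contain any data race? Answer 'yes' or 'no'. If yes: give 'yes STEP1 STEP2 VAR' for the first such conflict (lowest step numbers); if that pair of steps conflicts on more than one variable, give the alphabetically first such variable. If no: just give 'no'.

Steps 1,2: C(y = y - 1) vs B(y = y + 3). RACE on y (W-W).
Steps 2,3: B(r=y,w=y) vs A(r=x,w=x). No conflict.
Steps 3,4: A(r=x,w=x) vs C(r=y,w=y). No conflict.
Steps 4,5: same thread (C). No race.
Steps 5,6: C(r=y,w=y) vs A(r=x,w=x). No conflict.
Steps 6,7: A(r=x,w=x) vs B(r=-,w=y). No conflict.
Steps 7,8: B(y = 4) vs A(y = x). RACE on y (W-W).
Steps 8,9: same thread (A). No race.
First conflict at steps 1,2.

Answer: yes 1 2 y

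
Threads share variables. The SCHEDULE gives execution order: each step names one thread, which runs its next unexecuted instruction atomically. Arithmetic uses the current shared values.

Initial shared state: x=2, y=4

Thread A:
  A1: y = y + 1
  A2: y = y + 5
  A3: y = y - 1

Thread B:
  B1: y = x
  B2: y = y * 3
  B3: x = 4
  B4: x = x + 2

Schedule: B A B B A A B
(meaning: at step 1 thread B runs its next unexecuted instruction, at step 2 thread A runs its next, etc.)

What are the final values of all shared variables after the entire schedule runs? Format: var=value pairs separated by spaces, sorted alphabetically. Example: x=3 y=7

Answer: x=6 y=13

Derivation:
Step 1: thread B executes B1 (y = x). Shared: x=2 y=2. PCs: A@0 B@1
Step 2: thread A executes A1 (y = y + 1). Shared: x=2 y=3. PCs: A@1 B@1
Step 3: thread B executes B2 (y = y * 3). Shared: x=2 y=9. PCs: A@1 B@2
Step 4: thread B executes B3 (x = 4). Shared: x=4 y=9. PCs: A@1 B@3
Step 5: thread A executes A2 (y = y + 5). Shared: x=4 y=14. PCs: A@2 B@3
Step 6: thread A executes A3 (y = y - 1). Shared: x=4 y=13. PCs: A@3 B@3
Step 7: thread B executes B4 (x = x + 2). Shared: x=6 y=13. PCs: A@3 B@4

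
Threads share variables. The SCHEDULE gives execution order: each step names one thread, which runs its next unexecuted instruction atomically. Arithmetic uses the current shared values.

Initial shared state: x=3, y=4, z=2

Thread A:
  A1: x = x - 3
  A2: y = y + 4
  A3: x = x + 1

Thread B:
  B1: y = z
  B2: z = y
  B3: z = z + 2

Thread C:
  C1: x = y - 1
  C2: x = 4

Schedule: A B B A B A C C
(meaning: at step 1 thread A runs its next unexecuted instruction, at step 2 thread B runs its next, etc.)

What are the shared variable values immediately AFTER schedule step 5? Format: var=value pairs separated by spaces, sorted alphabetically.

Answer: x=0 y=6 z=4

Derivation:
Step 1: thread A executes A1 (x = x - 3). Shared: x=0 y=4 z=2. PCs: A@1 B@0 C@0
Step 2: thread B executes B1 (y = z). Shared: x=0 y=2 z=2. PCs: A@1 B@1 C@0
Step 3: thread B executes B2 (z = y). Shared: x=0 y=2 z=2. PCs: A@1 B@2 C@0
Step 4: thread A executes A2 (y = y + 4). Shared: x=0 y=6 z=2. PCs: A@2 B@2 C@0
Step 5: thread B executes B3 (z = z + 2). Shared: x=0 y=6 z=4. PCs: A@2 B@3 C@0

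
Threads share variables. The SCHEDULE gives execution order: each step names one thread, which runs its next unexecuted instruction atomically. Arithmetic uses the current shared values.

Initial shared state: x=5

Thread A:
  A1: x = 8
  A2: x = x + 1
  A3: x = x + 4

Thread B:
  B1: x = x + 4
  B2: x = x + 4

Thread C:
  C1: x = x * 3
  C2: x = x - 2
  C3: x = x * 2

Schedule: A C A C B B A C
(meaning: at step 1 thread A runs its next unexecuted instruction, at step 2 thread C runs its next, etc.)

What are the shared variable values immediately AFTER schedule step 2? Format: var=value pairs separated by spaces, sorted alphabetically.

Answer: x=24

Derivation:
Step 1: thread A executes A1 (x = 8). Shared: x=8. PCs: A@1 B@0 C@0
Step 2: thread C executes C1 (x = x * 3). Shared: x=24. PCs: A@1 B@0 C@1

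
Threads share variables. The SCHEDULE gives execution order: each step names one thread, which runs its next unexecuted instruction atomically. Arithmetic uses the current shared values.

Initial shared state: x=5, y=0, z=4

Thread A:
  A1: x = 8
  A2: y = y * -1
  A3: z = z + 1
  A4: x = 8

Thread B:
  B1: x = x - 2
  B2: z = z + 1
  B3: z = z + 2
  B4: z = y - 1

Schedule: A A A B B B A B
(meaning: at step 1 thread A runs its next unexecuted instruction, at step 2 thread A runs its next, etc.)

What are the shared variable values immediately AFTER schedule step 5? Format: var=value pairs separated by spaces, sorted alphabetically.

Answer: x=6 y=0 z=6

Derivation:
Step 1: thread A executes A1 (x = 8). Shared: x=8 y=0 z=4. PCs: A@1 B@0
Step 2: thread A executes A2 (y = y * -1). Shared: x=8 y=0 z=4. PCs: A@2 B@0
Step 3: thread A executes A3 (z = z + 1). Shared: x=8 y=0 z=5. PCs: A@3 B@0
Step 4: thread B executes B1 (x = x - 2). Shared: x=6 y=0 z=5. PCs: A@3 B@1
Step 5: thread B executes B2 (z = z + 1). Shared: x=6 y=0 z=6. PCs: A@3 B@2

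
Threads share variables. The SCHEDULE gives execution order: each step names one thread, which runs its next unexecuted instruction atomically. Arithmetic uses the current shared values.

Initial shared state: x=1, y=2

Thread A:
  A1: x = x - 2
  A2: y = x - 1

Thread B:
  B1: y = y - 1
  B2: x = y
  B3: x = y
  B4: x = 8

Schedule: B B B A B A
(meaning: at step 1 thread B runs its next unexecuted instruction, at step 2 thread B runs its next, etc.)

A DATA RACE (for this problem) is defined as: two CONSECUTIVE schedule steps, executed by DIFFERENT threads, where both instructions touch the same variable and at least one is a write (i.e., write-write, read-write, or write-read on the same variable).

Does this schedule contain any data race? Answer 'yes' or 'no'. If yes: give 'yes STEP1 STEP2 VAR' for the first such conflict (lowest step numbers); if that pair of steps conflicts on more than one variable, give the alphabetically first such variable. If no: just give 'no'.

Steps 1,2: same thread (B). No race.
Steps 2,3: same thread (B). No race.
Steps 3,4: B(x = y) vs A(x = x - 2). RACE on x (W-W).
Steps 4,5: A(x = x - 2) vs B(x = 8). RACE on x (W-W).
Steps 5,6: B(x = 8) vs A(y = x - 1). RACE on x (W-R).
First conflict at steps 3,4.

Answer: yes 3 4 x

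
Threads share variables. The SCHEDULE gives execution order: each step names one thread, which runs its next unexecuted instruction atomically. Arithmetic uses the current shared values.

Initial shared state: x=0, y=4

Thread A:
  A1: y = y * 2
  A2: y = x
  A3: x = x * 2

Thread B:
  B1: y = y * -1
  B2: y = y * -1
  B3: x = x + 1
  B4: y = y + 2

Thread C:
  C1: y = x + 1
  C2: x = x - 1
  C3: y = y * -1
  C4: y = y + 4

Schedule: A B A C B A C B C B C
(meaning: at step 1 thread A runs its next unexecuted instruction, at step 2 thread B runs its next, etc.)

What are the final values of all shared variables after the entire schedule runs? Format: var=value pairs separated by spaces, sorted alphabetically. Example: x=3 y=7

Answer: x=0 y=7

Derivation:
Step 1: thread A executes A1 (y = y * 2). Shared: x=0 y=8. PCs: A@1 B@0 C@0
Step 2: thread B executes B1 (y = y * -1). Shared: x=0 y=-8. PCs: A@1 B@1 C@0
Step 3: thread A executes A2 (y = x). Shared: x=0 y=0. PCs: A@2 B@1 C@0
Step 4: thread C executes C1 (y = x + 1). Shared: x=0 y=1. PCs: A@2 B@1 C@1
Step 5: thread B executes B2 (y = y * -1). Shared: x=0 y=-1. PCs: A@2 B@2 C@1
Step 6: thread A executes A3 (x = x * 2). Shared: x=0 y=-1. PCs: A@3 B@2 C@1
Step 7: thread C executes C2 (x = x - 1). Shared: x=-1 y=-1. PCs: A@3 B@2 C@2
Step 8: thread B executes B3 (x = x + 1). Shared: x=0 y=-1. PCs: A@3 B@3 C@2
Step 9: thread C executes C3 (y = y * -1). Shared: x=0 y=1. PCs: A@3 B@3 C@3
Step 10: thread B executes B4 (y = y + 2). Shared: x=0 y=3. PCs: A@3 B@4 C@3
Step 11: thread C executes C4 (y = y + 4). Shared: x=0 y=7. PCs: A@3 B@4 C@4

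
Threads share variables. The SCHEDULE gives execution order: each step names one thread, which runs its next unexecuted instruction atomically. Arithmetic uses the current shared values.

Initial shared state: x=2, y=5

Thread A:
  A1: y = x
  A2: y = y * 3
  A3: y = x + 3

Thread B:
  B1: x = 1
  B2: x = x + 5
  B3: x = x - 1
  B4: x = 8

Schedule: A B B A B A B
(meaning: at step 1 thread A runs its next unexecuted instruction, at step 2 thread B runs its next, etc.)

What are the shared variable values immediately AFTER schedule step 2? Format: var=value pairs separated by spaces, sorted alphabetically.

Step 1: thread A executes A1 (y = x). Shared: x=2 y=2. PCs: A@1 B@0
Step 2: thread B executes B1 (x = 1). Shared: x=1 y=2. PCs: A@1 B@1

Answer: x=1 y=2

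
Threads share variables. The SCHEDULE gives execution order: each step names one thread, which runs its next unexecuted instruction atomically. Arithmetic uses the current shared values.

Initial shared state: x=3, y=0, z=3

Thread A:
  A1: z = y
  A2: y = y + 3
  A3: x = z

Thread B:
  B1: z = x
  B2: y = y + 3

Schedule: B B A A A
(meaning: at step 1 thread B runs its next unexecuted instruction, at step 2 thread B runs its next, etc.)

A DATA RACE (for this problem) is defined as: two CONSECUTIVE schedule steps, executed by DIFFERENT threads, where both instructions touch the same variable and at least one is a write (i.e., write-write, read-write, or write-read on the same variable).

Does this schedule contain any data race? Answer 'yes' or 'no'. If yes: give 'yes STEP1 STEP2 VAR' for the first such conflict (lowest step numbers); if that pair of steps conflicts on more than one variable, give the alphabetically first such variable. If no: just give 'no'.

Answer: yes 2 3 y

Derivation:
Steps 1,2: same thread (B). No race.
Steps 2,3: B(y = y + 3) vs A(z = y). RACE on y (W-R).
Steps 3,4: same thread (A). No race.
Steps 4,5: same thread (A). No race.
First conflict at steps 2,3.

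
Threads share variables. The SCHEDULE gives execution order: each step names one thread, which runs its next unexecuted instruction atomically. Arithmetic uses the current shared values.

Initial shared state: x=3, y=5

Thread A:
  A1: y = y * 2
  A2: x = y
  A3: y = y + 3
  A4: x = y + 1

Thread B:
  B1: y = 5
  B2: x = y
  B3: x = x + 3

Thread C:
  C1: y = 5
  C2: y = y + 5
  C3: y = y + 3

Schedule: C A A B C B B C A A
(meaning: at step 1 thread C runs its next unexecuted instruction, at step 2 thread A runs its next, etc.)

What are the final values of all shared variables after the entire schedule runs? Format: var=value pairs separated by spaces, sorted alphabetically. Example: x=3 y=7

Answer: x=17 y=16

Derivation:
Step 1: thread C executes C1 (y = 5). Shared: x=3 y=5. PCs: A@0 B@0 C@1
Step 2: thread A executes A1 (y = y * 2). Shared: x=3 y=10. PCs: A@1 B@0 C@1
Step 3: thread A executes A2 (x = y). Shared: x=10 y=10. PCs: A@2 B@0 C@1
Step 4: thread B executes B1 (y = 5). Shared: x=10 y=5. PCs: A@2 B@1 C@1
Step 5: thread C executes C2 (y = y + 5). Shared: x=10 y=10. PCs: A@2 B@1 C@2
Step 6: thread B executes B2 (x = y). Shared: x=10 y=10. PCs: A@2 B@2 C@2
Step 7: thread B executes B3 (x = x + 3). Shared: x=13 y=10. PCs: A@2 B@3 C@2
Step 8: thread C executes C3 (y = y + 3). Shared: x=13 y=13. PCs: A@2 B@3 C@3
Step 9: thread A executes A3 (y = y + 3). Shared: x=13 y=16. PCs: A@3 B@3 C@3
Step 10: thread A executes A4 (x = y + 1). Shared: x=17 y=16. PCs: A@4 B@3 C@3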